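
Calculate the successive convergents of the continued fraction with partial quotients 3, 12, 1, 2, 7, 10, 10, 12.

Using the convergent recurrence p_i = a_i*p_{i-1} + p_{i-2}, q_i = a_i*q_{i-1} + q_{i-2} with p_{-2}=0, p_{-1}=1, q_{-2}=1, q_{-1}=0:
  i=0: a_0=3, p_0 = 3*1 + 0 = 3, q_0 = 3*0 + 1 = 1.
  i=1: a_1=12, p_1 = 12*3 + 1 = 37, q_1 = 12*1 + 0 = 12.
  i=2: a_2=1, p_2 = 1*37 + 3 = 40, q_2 = 1*12 + 1 = 13.
  i=3: a_3=2, p_3 = 2*40 + 37 = 117, q_3 = 2*13 + 12 = 38.
  i=4: a_4=7, p_4 = 7*117 + 40 = 859, q_4 = 7*38 + 13 = 279.
  i=5: a_5=10, p_5 = 10*859 + 117 = 8707, q_5 = 10*279 + 38 = 2828.
  i=6: a_6=10, p_6 = 10*8707 + 859 = 87929, q_6 = 10*2828 + 279 = 28559.
  i=7: a_7=12, p_7 = 12*87929 + 8707 = 1063855, q_7 = 12*28559 + 2828 = 345536.

3/1, 37/12, 40/13, 117/38, 859/279, 8707/2828, 87929/28559, 1063855/345536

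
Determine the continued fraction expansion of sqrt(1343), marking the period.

[36; (1, 1, 1, 4, 1, 35, 1, 4, 1, 1, 1, 72)]

Write x_i = (sqrt(1343) + m_i)/d_i with (m_0, d_0) = (0, 1). a_0 = floor(sqrt(1343)) = 36, since 36^2 = 1296 <= 1343 < 1369 = 37^2.
Iterate m_{i+1} = d_i*a_i - m_i, d_{i+1} = (1343 - m_{i+1}^2)/d_i, a_{i+1} = floor((a_0 + m_{i+1})/d_{i+1}):
  m_1 = 1*36 - 0 = 36, d_1 = (1343 - 36^2)/1 = 47/1 = 47, a_1 = floor((36 + 36)/47) = 1.
  m_2 = 47*1 - 36 = 11, d_2 = (1343 - 11^2)/47 = 1222/47 = 26, a_2 = floor((36 + 11)/26) = 1.
  m_3 = 26*1 - 11 = 15, d_3 = (1343 - 15^2)/26 = 1118/26 = 43, a_3 = floor((36 + 15)/43) = 1.
  m_4 = 43*1 - 15 = 28, d_4 = (1343 - 28^2)/43 = 559/43 = 13, a_4 = floor((36 + 28)/13) = 4.
  m_5 = 13*4 - 28 = 24, d_5 = (1343 - 24^2)/13 = 767/13 = 59, a_5 = floor((36 + 24)/59) = 1.
  m_6 = 59*1 - 24 = 35, d_6 = (1343 - 35^2)/59 = 118/59 = 2, a_6 = floor((36 + 35)/2) = 35.
  m_7 = 2*35 - 35 = 35, d_7 = (1343 - 35^2)/2 = 118/2 = 59, a_7 = floor((36 + 35)/59) = 1.
  m_8 = 59*1 - 35 = 24, d_8 = (1343 - 24^2)/59 = 767/59 = 13, a_8 = floor((36 + 24)/13) = 4.
  m_9 = 13*4 - 24 = 28, d_9 = (1343 - 28^2)/13 = 559/13 = 43, a_9 = floor((36 + 28)/43) = 1.
  m_10 = 43*1 - 28 = 15, d_10 = (1343 - 15^2)/43 = 1118/43 = 26, a_10 = floor((36 + 15)/26) = 1.
  m_11 = 26*1 - 15 = 11, d_11 = (1343 - 11^2)/26 = 1222/26 = 47, a_11 = floor((36 + 11)/47) = 1.
  m_12 = 47*1 - 11 = 36, d_12 = (1343 - 36^2)/47 = 47/47 = 1, a_12 = floor((36 + 36)/1) = 72.
  m_13 = 1*72 - 36 = 36, d_13 = (1343 - 36^2)/1 = 47/1 = 47: (m_13, d_13) = (m_1, d_1) = (36, 47), so from here the quotients repeat a_1, ..., a_12; the period length is 12.
Hence the expansion of sqrt(1343) is a_0 = 36 followed by the repeating block 1, 1, 1, 4, 1, 35, 1, 4, 1, 1, 1, 72 (period 12).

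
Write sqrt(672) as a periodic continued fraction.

Write x_i = (sqrt(672) + m_i)/d_i with (m_0, d_0) = (0, 1). a_0 = floor(sqrt(672)) = 25, since 25^2 = 625 <= 672 < 676 = 26^2.
Iterate m_{i+1} = d_i*a_i - m_i, d_{i+1} = (672 - m_{i+1}^2)/d_i, a_{i+1} = floor((a_0 + m_{i+1})/d_{i+1}):
  m_1 = 1*25 - 0 = 25, d_1 = (672 - 25^2)/1 = 47/1 = 47, a_1 = floor((25 + 25)/47) = 1.
  m_2 = 47*1 - 25 = 22, d_2 = (672 - 22^2)/47 = 188/47 = 4, a_2 = floor((25 + 22)/4) = 11.
  m_3 = 4*11 - 22 = 22, d_3 = (672 - 22^2)/4 = 188/4 = 47, a_3 = floor((25 + 22)/47) = 1.
  m_4 = 47*1 - 22 = 25, d_4 = (672 - 25^2)/47 = 47/47 = 1, a_4 = floor((25 + 25)/1) = 50.
  m_5 = 1*50 - 25 = 25, d_5 = (672 - 25^2)/1 = 47/1 = 47: (m_5, d_5) = (m_1, d_1) = (25, 47), so from here the quotients repeat a_1, ..., a_4; the period length is 4.
Hence the expansion of sqrt(672) is a_0 = 25 followed by the repeating block 1, 11, 1, 50 (period 4).

[25; (1, 11, 1, 50)]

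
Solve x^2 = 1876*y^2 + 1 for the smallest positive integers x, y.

First expand sqrt(1876) as a continued fraction. With x_i = (sqrt(1876) + m_i)/d_i and (m_0, d_0) = (0, 1): a_0 = floor(sqrt(1876)) = 43, since 43^2 = 1849 <= 1876 < 1936 = 44^2.
Iterate m_{i+1} = d_i*a_i - m_i, d_{i+1} = (1876 - m_{i+1}^2)/d_i, a_{i+1} = floor((a_0 + m_{i+1})/d_{i+1}):
  m_1 = 1*43 - 0 = 43, d_1 = (1876 - 43^2)/1 = 27/1 = 27, a_1 = floor((43 + 43)/27) = 3.
  m_2 = 27*3 - 43 = 38, d_2 = (1876 - 38^2)/27 = 432/27 = 16, a_2 = floor((43 + 38)/16) = 5.
  m_3 = 16*5 - 38 = 42, d_3 = (1876 - 42^2)/16 = 112/16 = 7, a_3 = floor((43 + 42)/7) = 12.
  m_4 = 7*12 - 42 = 42, d_4 = (1876 - 42^2)/7 = 112/7 = 16, a_4 = floor((43 + 42)/16) = 5.
  m_5 = 16*5 - 42 = 38, d_5 = (1876 - 38^2)/16 = 432/16 = 27, a_5 = floor((43 + 38)/27) = 3.
  m_6 = 27*3 - 38 = 43, d_6 = (1876 - 43^2)/27 = 27/27 = 1, a_6 = floor((43 + 43)/1) = 86.
  m_7 = 1*86 - 43 = 43, d_7 = (1876 - 43^2)/1 = 27/1 = 27: (m_7, d_7) = (m_1, d_1) = (43, 27), so from here the quotients repeat a_1, ..., a_6; the period length is 6.
So sqrt(1876) = [43; (3, 5, 12, 5, 3, 86)] with period length k = 6.
k is even, so the fundamental solution of x^2 - 1876y^2 = 1 is (p_{k-1}, q_{k-1}) = (p_5, q_5); compute convergents through index 5.
Convergents (p_i = a_i*p_{i-1} + p_{i-2}, q_i = a_i*q_{i-1} + q_{i-2} with p_{-2}=0, p_{-1}=1, q_{-2}=1, q_{-1}=0):
  i=0: a_0=43, p_0 = 43*1 + 0 = 43, q_0 = 43*0 + 1 = 1.
  i=1: a_1=3, p_1 = 3*43 + 1 = 130, q_1 = 3*1 + 0 = 3.
  i=2: a_2=5, p_2 = 5*130 + 43 = 693, q_2 = 5*3 + 1 = 16.
  i=3: a_3=12, p_3 = 12*693 + 130 = 8446, q_3 = 12*16 + 3 = 195.
  i=4: a_4=5, p_4 = 5*8446 + 693 = 42923, q_4 = 5*195 + 16 = 991.
  i=5: a_5=3, p_5 = 3*42923 + 8446 = 137215, q_5 = 3*991 + 195 = 3168.
Check: 137215^2 - 1876*3168^2 = 18827956225 - 18827956224 = 1, so (x, y) = (137215, 3168) solves the equation, and by the theorem it is the least positive solution.

(x, y) = (137215, 3168)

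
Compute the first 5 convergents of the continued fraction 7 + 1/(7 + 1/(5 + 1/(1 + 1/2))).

7/1, 50/7, 257/36, 307/43, 871/122

Using the convergent recurrence p_i = a_i*p_{i-1} + p_{i-2}, q_i = a_i*q_{i-1} + q_{i-2} with p_{-2}=0, p_{-1}=1, q_{-2}=1, q_{-1}=0:
  i=0: a_0=7, p_0 = 7*1 + 0 = 7, q_0 = 7*0 + 1 = 1.
  i=1: a_1=7, p_1 = 7*7 + 1 = 50, q_1 = 7*1 + 0 = 7.
  i=2: a_2=5, p_2 = 5*50 + 7 = 257, q_2 = 5*7 + 1 = 36.
  i=3: a_3=1, p_3 = 1*257 + 50 = 307, q_3 = 1*36 + 7 = 43.
  i=4: a_4=2, p_4 = 2*307 + 257 = 871, q_4 = 2*43 + 36 = 122.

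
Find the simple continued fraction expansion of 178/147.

Run the Euclidean algorithm on 178 and 147; the successive quotients are the partial quotients a_0, a_1, ... (each step inverts the fractional part left over by the previous one):
  178 = 1*147 + 31, so a_0 = 1.
  147 = 4*31 + 23, so a_1 = 4.
  31 = 1*23 + 8, so a_2 = 1.
  23 = 2*8 + 7, so a_3 = 2.
  8 = 1*7 + 1, so a_4 = 1.
  7 = 7*1 + 0, so a_5 = 7.
The remainder reaches 0 after 6 divisions, so the expansion has 6 partial quotients, read off in order.

[1; 4, 1, 2, 1, 7]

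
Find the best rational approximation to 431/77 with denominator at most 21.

Expand x = 431/77 as a continued fraction with the Euclidean algorithm:
  431 = 5*77 + 46, so a_0 = 5.
  77 = 1*46 + 31, so a_1 = 1.
  46 = 1*31 + 15, so a_2 = 1.
  31 = 2*15 + 1, so a_3 = 2.
  15 = 15*1 + 0, so a_4 = 15.
so x = [5; 1, 1, 2, 15].
Convergents (p_i = a_i*p_{i-1} + p_{i-2}, q_i = a_i*q_{i-1} + q_{i-2} with p_{-2}=0, p_{-1}=1, q_{-2}=1, q_{-1}=0), until the denominator exceeds 21:
  i=0: a_0=5, p_0 = 5*1 + 0 = 5, q_0 = 5*0 + 1 = 1.
  i=1: a_1=1, p_1 = 1*5 + 1 = 6, q_1 = 1*1 + 0 = 1.
  i=2: a_2=1, p_2 = 1*6 + 5 = 11, q_2 = 1*1 + 1 = 2.
  i=3: a_3=2, p_3 = 2*11 + 6 = 28, q_3 = 2*2 + 1 = 5.
  i=4: a_4=15, p_4 = 15*28 + 11 = 431, q_4 = 15*5 + 2 = 77.
q_4 = 77 > 21, so the last convergent with denominator <= 21 is p_3/q_3 = 28/5.
The closest fraction with denominator <= 21 is either p_3/q_3 or the intermediate fraction (k*p_3 + p_2)/(k*q_3 + q_2) with the largest k >= 1 whose denominator stays <= 21; these approach x as k grows, and every other convergent or intermediate fraction in range is farther away.
Largest k: floor((21 - q_2)/q_3) = floor((21 - 2)/5) = 3.
That gives (3*28 + 11)/(3*5 + 2) = 95/17.
Compare the errors: |x - 28/5| = |431*5 - 28*77|/(77*5) = 1/385, and |x - 95/17| = |431*17 - 95*77|/(77*17) = 12/1309.
Cross-multiplying, 1*1309 = 1309 < 4620 = 12*385, so 1/385 is smaller: the convergent 28/5 is closer to x than 95/17.

28/5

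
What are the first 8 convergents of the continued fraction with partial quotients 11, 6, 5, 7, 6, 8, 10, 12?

11/1, 67/6, 346/31, 2489/223, 15280/1369, 124729/11175, 1262570/113119, 15275569/1368603

Using the convergent recurrence p_i = a_i*p_{i-1} + p_{i-2}, q_i = a_i*q_{i-1} + q_{i-2} with p_{-2}=0, p_{-1}=1, q_{-2}=1, q_{-1}=0:
  i=0: a_0=11, p_0 = 11*1 + 0 = 11, q_0 = 11*0 + 1 = 1.
  i=1: a_1=6, p_1 = 6*11 + 1 = 67, q_1 = 6*1 + 0 = 6.
  i=2: a_2=5, p_2 = 5*67 + 11 = 346, q_2 = 5*6 + 1 = 31.
  i=3: a_3=7, p_3 = 7*346 + 67 = 2489, q_3 = 7*31 + 6 = 223.
  i=4: a_4=6, p_4 = 6*2489 + 346 = 15280, q_4 = 6*223 + 31 = 1369.
  i=5: a_5=8, p_5 = 8*15280 + 2489 = 124729, q_5 = 8*1369 + 223 = 11175.
  i=6: a_6=10, p_6 = 10*124729 + 15280 = 1262570, q_6 = 10*11175 + 1369 = 113119.
  i=7: a_7=12, p_7 = 12*1262570 + 124729 = 15275569, q_7 = 12*113119 + 11175 = 1368603.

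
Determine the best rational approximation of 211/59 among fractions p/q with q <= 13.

Expand x = 211/59 as a continued fraction with the Euclidean algorithm:
  211 = 3*59 + 34, so a_0 = 3.
  59 = 1*34 + 25, so a_1 = 1.
  34 = 1*25 + 9, so a_2 = 1.
  25 = 2*9 + 7, so a_3 = 2.
  9 = 1*7 + 2, so a_4 = 1.
  7 = 3*2 + 1, so a_5 = 3.
  2 = 2*1 + 0, so a_6 = 2.
so x = [3; 1, 1, 2, 1, 3, 2].
Convergents (p_i = a_i*p_{i-1} + p_{i-2}, q_i = a_i*q_{i-1} + q_{i-2} with p_{-2}=0, p_{-1}=1, q_{-2}=1, q_{-1}=0), until the denominator exceeds 13:
  i=0: a_0=3, p_0 = 3*1 + 0 = 3, q_0 = 3*0 + 1 = 1.
  i=1: a_1=1, p_1 = 1*3 + 1 = 4, q_1 = 1*1 + 0 = 1.
  i=2: a_2=1, p_2 = 1*4 + 3 = 7, q_2 = 1*1 + 1 = 2.
  i=3: a_3=2, p_3 = 2*7 + 4 = 18, q_3 = 2*2 + 1 = 5.
  i=4: a_4=1, p_4 = 1*18 + 7 = 25, q_4 = 1*5 + 2 = 7.
  i=5: a_5=3, p_5 = 3*25 + 18 = 93, q_5 = 3*7 + 5 = 26.
q_5 = 26 > 13, so the last convergent with denominator <= 13 is p_4/q_4 = 25/7.
The closest fraction with denominator <= 13 is either p_4/q_4 or the intermediate fraction (k*p_4 + p_3)/(k*q_4 + q_3) with the largest k >= 1 whose denominator stays <= 13; these approach x as k grows, and every other convergent or intermediate fraction in range is farther away.
Largest k: floor((13 - q_3)/q_4) = floor((13 - 5)/7) = 1.
That gives (1*25 + 18)/(1*7 + 5) = 43/12.
Compare the errors: |x - 25/7| = |211*7 - 25*59|/(59*7) = 2/413, and |x - 43/12| = |211*12 - 43*59|/(59*12) = 5/708.
Cross-multiplying, 2*708 = 1416 < 2065 = 5*413, so 2/413 is smaller: the convergent 25/7 is closer to x than 43/12.

25/7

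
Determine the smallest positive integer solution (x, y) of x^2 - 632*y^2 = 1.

First expand sqrt(632) as a continued fraction. With x_i = (sqrt(632) + m_i)/d_i and (m_0, d_0) = (0, 1): a_0 = floor(sqrt(632)) = 25, since 25^2 = 625 <= 632 < 676 = 26^2.
Iterate m_{i+1} = d_i*a_i - m_i, d_{i+1} = (632 - m_{i+1}^2)/d_i, a_{i+1} = floor((a_0 + m_{i+1})/d_{i+1}):
  m_1 = 1*25 - 0 = 25, d_1 = (632 - 25^2)/1 = 7/1 = 7, a_1 = floor((25 + 25)/7) = 7.
  m_2 = 7*7 - 25 = 24, d_2 = (632 - 24^2)/7 = 56/7 = 8, a_2 = floor((25 + 24)/8) = 6.
  m_3 = 8*6 - 24 = 24, d_3 = (632 - 24^2)/8 = 56/8 = 7, a_3 = floor((25 + 24)/7) = 7.
  m_4 = 7*7 - 24 = 25, d_4 = (632 - 25^2)/7 = 7/7 = 1, a_4 = floor((25 + 25)/1) = 50.
  m_5 = 1*50 - 25 = 25, d_5 = (632 - 25^2)/1 = 7/1 = 7: (m_5, d_5) = (m_1, d_1) = (25, 7), so from here the quotients repeat a_1, ..., a_4; the period length is 4.
So sqrt(632) = [25; (7, 6, 7, 50)] with period length k = 4.
k is even, so the fundamental solution of x^2 - 632y^2 = 1 is (p_{k-1}, q_{k-1}) = (p_3, q_3); compute convergents through index 3.
Convergents (p_i = a_i*p_{i-1} + p_{i-2}, q_i = a_i*q_{i-1} + q_{i-2} with p_{-2}=0, p_{-1}=1, q_{-2}=1, q_{-1}=0):
  i=0: a_0=25, p_0 = 25*1 + 0 = 25, q_0 = 25*0 + 1 = 1.
  i=1: a_1=7, p_1 = 7*25 + 1 = 176, q_1 = 7*1 + 0 = 7.
  i=2: a_2=6, p_2 = 6*176 + 25 = 1081, q_2 = 6*7 + 1 = 43.
  i=3: a_3=7, p_3 = 7*1081 + 176 = 7743, q_3 = 7*43 + 7 = 308.
Check: 7743^2 - 632*308^2 = 59954049 - 59954048 = 1, so (x, y) = (7743, 308) solves the equation, and by the theorem it is the least positive solution.

(x, y) = (7743, 308)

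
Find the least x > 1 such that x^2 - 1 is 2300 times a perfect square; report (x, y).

(x, y) = (1151, 24)

First expand sqrt(2300) as a continued fraction. With x_i = (sqrt(2300) + m_i)/d_i and (m_0, d_0) = (0, 1): a_0 = floor(sqrt(2300)) = 47, since 47^2 = 2209 <= 2300 < 2304 = 48^2.
Iterate m_{i+1} = d_i*a_i - m_i, d_{i+1} = (2300 - m_{i+1}^2)/d_i, a_{i+1} = floor((a_0 + m_{i+1})/d_{i+1}):
  m_1 = 1*47 - 0 = 47, d_1 = (2300 - 47^2)/1 = 91/1 = 91, a_1 = floor((47 + 47)/91) = 1.
  m_2 = 91*1 - 47 = 44, d_2 = (2300 - 44^2)/91 = 364/91 = 4, a_2 = floor((47 + 44)/4) = 22.
  m_3 = 4*22 - 44 = 44, d_3 = (2300 - 44^2)/4 = 364/4 = 91, a_3 = floor((47 + 44)/91) = 1.
  m_4 = 91*1 - 44 = 47, d_4 = (2300 - 47^2)/91 = 91/91 = 1, a_4 = floor((47 + 47)/1) = 94.
  m_5 = 1*94 - 47 = 47, d_5 = (2300 - 47^2)/1 = 91/1 = 91: (m_5, d_5) = (m_1, d_1) = (47, 91), so from here the quotients repeat a_1, ..., a_4; the period length is 4.
So sqrt(2300) = [47; (1, 22, 1, 94)] with period length k = 4.
k is even, so the fundamental solution of x^2 - 2300y^2 = 1 is (p_{k-1}, q_{k-1}) = (p_3, q_3); compute convergents through index 3.
Convergents (p_i = a_i*p_{i-1} + p_{i-2}, q_i = a_i*q_{i-1} + q_{i-2} with p_{-2}=0, p_{-1}=1, q_{-2}=1, q_{-1}=0):
  i=0: a_0=47, p_0 = 47*1 + 0 = 47, q_0 = 47*0 + 1 = 1.
  i=1: a_1=1, p_1 = 1*47 + 1 = 48, q_1 = 1*1 + 0 = 1.
  i=2: a_2=22, p_2 = 22*48 + 47 = 1103, q_2 = 22*1 + 1 = 23.
  i=3: a_3=1, p_3 = 1*1103 + 48 = 1151, q_3 = 1*23 + 1 = 24.
Check: 1151^2 - 2300*24^2 = 1324801 - 1324800 = 1, so (x, y) = (1151, 24) solves the equation, and by the theorem it is the least positive solution.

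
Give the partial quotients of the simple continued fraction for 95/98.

[0; 1, 31, 1, 2]

Run the Euclidean algorithm on 95 and 98; the successive quotients are the partial quotients a_0, a_1, ... (each step inverts the fractional part left over by the previous one):
  95 = 0*98 + 95, so a_0 = 0.
  98 = 1*95 + 3, so a_1 = 1.
  95 = 31*3 + 2, so a_2 = 31.
  3 = 1*2 + 1, so a_3 = 1.
  2 = 2*1 + 0, so a_4 = 2.
The remainder reaches 0 after 5 divisions, so the expansion has 5 partial quotients, read off in order.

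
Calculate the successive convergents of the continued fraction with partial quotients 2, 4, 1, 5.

Using the convergent recurrence p_i = a_i*p_{i-1} + p_{i-2}, q_i = a_i*q_{i-1} + q_{i-2} with p_{-2}=0, p_{-1}=1, q_{-2}=1, q_{-1}=0:
  i=0: a_0=2, p_0 = 2*1 + 0 = 2, q_0 = 2*0 + 1 = 1.
  i=1: a_1=4, p_1 = 4*2 + 1 = 9, q_1 = 4*1 + 0 = 4.
  i=2: a_2=1, p_2 = 1*9 + 2 = 11, q_2 = 1*4 + 1 = 5.
  i=3: a_3=5, p_3 = 5*11 + 9 = 64, q_3 = 5*5 + 4 = 29.

2/1, 9/4, 11/5, 64/29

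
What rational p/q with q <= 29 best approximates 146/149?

Expand x = 146/149 as a continued fraction with the Euclidean algorithm:
  146 = 0*149 + 146, so a_0 = 0.
  149 = 1*146 + 3, so a_1 = 1.
  146 = 48*3 + 2, so a_2 = 48.
  3 = 1*2 + 1, so a_3 = 1.
  2 = 2*1 + 0, so a_4 = 2.
so x = [0; 1, 48, 1, 2].
Convergents (p_i = a_i*p_{i-1} + p_{i-2}, q_i = a_i*q_{i-1} + q_{i-2} with p_{-2}=0, p_{-1}=1, q_{-2}=1, q_{-1}=0), until the denominator exceeds 29:
  i=0: a_0=0, p_0 = 0*1 + 0 = 0, q_0 = 0*0 + 1 = 1.
  i=1: a_1=1, p_1 = 1*0 + 1 = 1, q_1 = 1*1 + 0 = 1.
  i=2: a_2=48, p_2 = 48*1 + 0 = 48, q_2 = 48*1 + 1 = 49.
q_2 = 49 > 29, so the last convergent with denominator <= 29 is p_1/q_1 = 1/1.
The closest fraction with denominator <= 29 is either p_1/q_1 or the intermediate fraction (k*p_1 + p_0)/(k*q_1 + q_0) with the largest k >= 1 whose denominator stays <= 29; these approach x as k grows, and every other convergent or intermediate fraction in range is farther away.
Largest k: floor((29 - q_0)/q_1) = floor((29 - 1)/1) = 28.
That gives (28*1 + 0)/(28*1 + 1) = 28/29.
Compare the errors: |x - 1/1| = |146*1 - 1*149|/(149*1) = 3/149, and |x - 28/29| = |146*29 - 28*149|/(149*29) = 62/4321.
Cross-multiplying, 62*149 = 9238 < 12963 = 3*4321, so 62/4321 is smaller: the intermediate fraction 28/29 is closer to x than 1/1.

28/29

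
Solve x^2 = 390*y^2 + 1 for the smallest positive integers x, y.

First expand sqrt(390) as a continued fraction. With x_i = (sqrt(390) + m_i)/d_i and (m_0, d_0) = (0, 1): a_0 = floor(sqrt(390)) = 19, since 19^2 = 361 <= 390 < 400 = 20^2.
Iterate m_{i+1} = d_i*a_i - m_i, d_{i+1} = (390 - m_{i+1}^2)/d_i, a_{i+1} = floor((a_0 + m_{i+1})/d_{i+1}):
  m_1 = 1*19 - 0 = 19, d_1 = (390 - 19^2)/1 = 29/1 = 29, a_1 = floor((19 + 19)/29) = 1.
  m_2 = 29*1 - 19 = 10, d_2 = (390 - 10^2)/29 = 290/29 = 10, a_2 = floor((19 + 10)/10) = 2.
  m_3 = 10*2 - 10 = 10, d_3 = (390 - 10^2)/10 = 290/10 = 29, a_3 = floor((19 + 10)/29) = 1.
  m_4 = 29*1 - 10 = 19, d_4 = (390 - 19^2)/29 = 29/29 = 1, a_4 = floor((19 + 19)/1) = 38.
  m_5 = 1*38 - 19 = 19, d_5 = (390 - 19^2)/1 = 29/1 = 29: (m_5, d_5) = (m_1, d_1) = (19, 29), so from here the quotients repeat a_1, ..., a_4; the period length is 4.
So sqrt(390) = [19; (1, 2, 1, 38)] with period length k = 4.
k is even, so the fundamental solution of x^2 - 390y^2 = 1 is (p_{k-1}, q_{k-1}) = (p_3, q_3); compute convergents through index 3.
Convergents (p_i = a_i*p_{i-1} + p_{i-2}, q_i = a_i*q_{i-1} + q_{i-2} with p_{-2}=0, p_{-1}=1, q_{-2}=1, q_{-1}=0):
  i=0: a_0=19, p_0 = 19*1 + 0 = 19, q_0 = 19*0 + 1 = 1.
  i=1: a_1=1, p_1 = 1*19 + 1 = 20, q_1 = 1*1 + 0 = 1.
  i=2: a_2=2, p_2 = 2*20 + 19 = 59, q_2 = 2*1 + 1 = 3.
  i=3: a_3=1, p_3 = 1*59 + 20 = 79, q_3 = 1*3 + 1 = 4.
Check: 79^2 - 390*4^2 = 6241 - 6240 = 1, so (x, y) = (79, 4) solves the equation, and by the theorem it is the least positive solution.

(x, y) = (79, 4)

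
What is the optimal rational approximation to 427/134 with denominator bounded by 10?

Expand x = 427/134 as a continued fraction with the Euclidean algorithm:
  427 = 3*134 + 25, so a_0 = 3.
  134 = 5*25 + 9, so a_1 = 5.
  25 = 2*9 + 7, so a_2 = 2.
  9 = 1*7 + 2, so a_3 = 1.
  7 = 3*2 + 1, so a_4 = 3.
  2 = 2*1 + 0, so a_5 = 2.
so x = [3; 5, 2, 1, 3, 2].
Convergents (p_i = a_i*p_{i-1} + p_{i-2}, q_i = a_i*q_{i-1} + q_{i-2} with p_{-2}=0, p_{-1}=1, q_{-2}=1, q_{-1}=0), until the denominator exceeds 10:
  i=0: a_0=3, p_0 = 3*1 + 0 = 3, q_0 = 3*0 + 1 = 1.
  i=1: a_1=5, p_1 = 5*3 + 1 = 16, q_1 = 5*1 + 0 = 5.
  i=2: a_2=2, p_2 = 2*16 + 3 = 35, q_2 = 2*5 + 1 = 11.
q_2 = 11 > 10, so the last convergent with denominator <= 10 is p_1/q_1 = 16/5.
The closest fraction with denominator <= 10 is either p_1/q_1 or the intermediate fraction (k*p_1 + p_0)/(k*q_1 + q_0) with the largest k >= 1 whose denominator stays <= 10; these approach x as k grows, and every other convergent or intermediate fraction in range is farther away.
Largest k: floor((10 - q_0)/q_1) = floor((10 - 1)/5) = 1.
That gives (1*16 + 3)/(1*5 + 1) = 19/6.
Compare the errors: |x - 16/5| = |427*5 - 16*134|/(134*5) = 9/670, and |x - 19/6| = |427*6 - 19*134|/(134*6) = 16/804.
Cross-multiplying, 9*804 = 7236 < 10720 = 16*670, so 9/670 is smaller: the convergent 16/5 is closer to x than 19/6.

16/5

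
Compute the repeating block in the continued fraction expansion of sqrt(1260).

[35; (2, 70)]

Write x_i = (sqrt(1260) + m_i)/d_i with (m_0, d_0) = (0, 1). a_0 = floor(sqrt(1260)) = 35, since 35^2 = 1225 <= 1260 < 1296 = 36^2.
Iterate m_{i+1} = d_i*a_i - m_i, d_{i+1} = (1260 - m_{i+1}^2)/d_i, a_{i+1} = floor((a_0 + m_{i+1})/d_{i+1}):
  m_1 = 1*35 - 0 = 35, d_1 = (1260 - 35^2)/1 = 35/1 = 35, a_1 = floor((35 + 35)/35) = 2.
  m_2 = 35*2 - 35 = 35, d_2 = (1260 - 35^2)/35 = 35/35 = 1, a_2 = floor((35 + 35)/1) = 70.
  m_3 = 1*70 - 35 = 35, d_3 = (1260 - 35^2)/1 = 35/1 = 35: (m_3, d_3) = (m_1, d_1) = (35, 35), so from here the quotients repeat a_1, a_2; the period length is 2.
Hence the expansion of sqrt(1260) is a_0 = 35 followed by the repeating block 2, 70 (period 2).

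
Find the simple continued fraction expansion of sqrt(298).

Write x_i = (sqrt(298) + m_i)/d_i with (m_0, d_0) = (0, 1). a_0 = floor(sqrt(298)) = 17, since 17^2 = 289 <= 298 < 324 = 18^2.
Iterate m_{i+1} = d_i*a_i - m_i, d_{i+1} = (298 - m_{i+1}^2)/d_i, a_{i+1} = floor((a_0 + m_{i+1})/d_{i+1}):
  m_1 = 1*17 - 0 = 17, d_1 = (298 - 17^2)/1 = 9/1 = 9, a_1 = floor((17 + 17)/9) = 3.
  m_2 = 9*3 - 17 = 10, d_2 = (298 - 10^2)/9 = 198/9 = 22, a_2 = floor((17 + 10)/22) = 1.
  m_3 = 22*1 - 10 = 12, d_3 = (298 - 12^2)/22 = 154/22 = 7, a_3 = floor((17 + 12)/7) = 4.
  m_4 = 7*4 - 12 = 16, d_4 = (298 - 16^2)/7 = 42/7 = 6, a_4 = floor((17 + 16)/6) = 5.
  m_5 = 6*5 - 16 = 14, d_5 = (298 - 14^2)/6 = 102/6 = 17, a_5 = floor((17 + 14)/17) = 1.
  m_6 = 17*1 - 14 = 3, d_6 = (298 - 3^2)/17 = 289/17 = 17, a_6 = floor((17 + 3)/17) = 1.
  m_7 = 17*1 - 3 = 14, d_7 = (298 - 14^2)/17 = 102/17 = 6, a_7 = floor((17 + 14)/6) = 5.
  m_8 = 6*5 - 14 = 16, d_8 = (298 - 16^2)/6 = 42/6 = 7, a_8 = floor((17 + 16)/7) = 4.
  m_9 = 7*4 - 16 = 12, d_9 = (298 - 12^2)/7 = 154/7 = 22, a_9 = floor((17 + 12)/22) = 1.
  m_10 = 22*1 - 12 = 10, d_10 = (298 - 10^2)/22 = 198/22 = 9, a_10 = floor((17 + 10)/9) = 3.
  m_11 = 9*3 - 10 = 17, d_11 = (298 - 17^2)/9 = 9/9 = 1, a_11 = floor((17 + 17)/1) = 34.
  m_12 = 1*34 - 17 = 17, d_12 = (298 - 17^2)/1 = 9/1 = 9: (m_12, d_12) = (m_1, d_1) = (17, 9), so from here the quotients repeat a_1, ..., a_11; the period length is 11.
Hence the expansion of sqrt(298) is a_0 = 17 followed by the repeating block 3, 1, 4, 5, 1, 1, 5, 4, 1, 3, 34 (period 11).

[17; (3, 1, 4, 5, 1, 1, 5, 4, 1, 3, 34)]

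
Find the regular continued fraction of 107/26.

Run the Euclidean algorithm on 107 and 26; the successive quotients are the partial quotients a_0, a_1, ... (each step inverts the fractional part left over by the previous one):
  107 = 4*26 + 3, so a_0 = 4.
  26 = 8*3 + 2, so a_1 = 8.
  3 = 1*2 + 1, so a_2 = 1.
  2 = 2*1 + 0, so a_3 = 2.
The remainder reaches 0 after 4 divisions, so the expansion has 4 partial quotients, read off in order.

[4; 8, 1, 2]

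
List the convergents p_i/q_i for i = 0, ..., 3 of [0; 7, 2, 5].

0/1, 1/7, 2/15, 11/82

Using the convergent recurrence p_i = a_i*p_{i-1} + p_{i-2}, q_i = a_i*q_{i-1} + q_{i-2} with p_{-2}=0, p_{-1}=1, q_{-2}=1, q_{-1}=0:
  i=0: a_0=0, p_0 = 0*1 + 0 = 0, q_0 = 0*0 + 1 = 1.
  i=1: a_1=7, p_1 = 7*0 + 1 = 1, q_1 = 7*1 + 0 = 7.
  i=2: a_2=2, p_2 = 2*1 + 0 = 2, q_2 = 2*7 + 1 = 15.
  i=3: a_3=5, p_3 = 5*2 + 1 = 11, q_3 = 5*15 + 7 = 82.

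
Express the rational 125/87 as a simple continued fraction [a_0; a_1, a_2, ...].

[1; 2, 3, 2, 5]

Run the Euclidean algorithm on 125 and 87; the successive quotients are the partial quotients a_0, a_1, ... (each step inverts the fractional part left over by the previous one):
  125 = 1*87 + 38, so a_0 = 1.
  87 = 2*38 + 11, so a_1 = 2.
  38 = 3*11 + 5, so a_2 = 3.
  11 = 2*5 + 1, so a_3 = 2.
  5 = 5*1 + 0, so a_4 = 5.
The remainder reaches 0 after 5 divisions, so the expansion has 5 partial quotients, read off in order.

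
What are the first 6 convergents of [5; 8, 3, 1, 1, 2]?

Using the convergent recurrence p_i = a_i*p_{i-1} + p_{i-2}, q_i = a_i*q_{i-1} + q_{i-2} with p_{-2}=0, p_{-1}=1, q_{-2}=1, q_{-1}=0:
  i=0: a_0=5, p_0 = 5*1 + 0 = 5, q_0 = 5*0 + 1 = 1.
  i=1: a_1=8, p_1 = 8*5 + 1 = 41, q_1 = 8*1 + 0 = 8.
  i=2: a_2=3, p_2 = 3*41 + 5 = 128, q_2 = 3*8 + 1 = 25.
  i=3: a_3=1, p_3 = 1*128 + 41 = 169, q_3 = 1*25 + 8 = 33.
  i=4: a_4=1, p_4 = 1*169 + 128 = 297, q_4 = 1*33 + 25 = 58.
  i=5: a_5=2, p_5 = 2*297 + 169 = 763, q_5 = 2*58 + 33 = 149.

5/1, 41/8, 128/25, 169/33, 297/58, 763/149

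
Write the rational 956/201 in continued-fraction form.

Run the Euclidean algorithm on 956 and 201; the successive quotients are the partial quotients a_0, a_1, ... (each step inverts the fractional part left over by the previous one):
  956 = 4*201 + 152, so a_0 = 4.
  201 = 1*152 + 49, so a_1 = 1.
  152 = 3*49 + 5, so a_2 = 3.
  49 = 9*5 + 4, so a_3 = 9.
  5 = 1*4 + 1, so a_4 = 1.
  4 = 4*1 + 0, so a_5 = 4.
The remainder reaches 0 after 6 divisions, so the expansion has 6 partial quotients, read off in order.

[4; 1, 3, 9, 1, 4]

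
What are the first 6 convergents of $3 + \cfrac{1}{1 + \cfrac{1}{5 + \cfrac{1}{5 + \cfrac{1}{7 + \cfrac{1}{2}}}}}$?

3/1, 4/1, 23/6, 119/31, 856/223, 1831/477

Using the convergent recurrence p_i = a_i*p_{i-1} + p_{i-2}, q_i = a_i*q_{i-1} + q_{i-2} with p_{-2}=0, p_{-1}=1, q_{-2}=1, q_{-1}=0:
  i=0: a_0=3, p_0 = 3*1 + 0 = 3, q_0 = 3*0 + 1 = 1.
  i=1: a_1=1, p_1 = 1*3 + 1 = 4, q_1 = 1*1 + 0 = 1.
  i=2: a_2=5, p_2 = 5*4 + 3 = 23, q_2 = 5*1 + 1 = 6.
  i=3: a_3=5, p_3 = 5*23 + 4 = 119, q_3 = 5*6 + 1 = 31.
  i=4: a_4=7, p_4 = 7*119 + 23 = 856, q_4 = 7*31 + 6 = 223.
  i=5: a_5=2, p_5 = 2*856 + 119 = 1831, q_5 = 2*223 + 31 = 477.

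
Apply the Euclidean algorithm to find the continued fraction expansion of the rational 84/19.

Run the Euclidean algorithm on 84 and 19; the successive quotients are the partial quotients a_0, a_1, ... (each step inverts the fractional part left over by the previous one):
  84 = 4*19 + 8, so a_0 = 4.
  19 = 2*8 + 3, so a_1 = 2.
  8 = 2*3 + 2, so a_2 = 2.
  3 = 1*2 + 1, so a_3 = 1.
  2 = 2*1 + 0, so a_4 = 2.
The remainder reaches 0 after 5 divisions, so the expansion has 5 partial quotients, read off in order.

[4; 2, 2, 1, 2]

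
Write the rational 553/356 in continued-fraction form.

Run the Euclidean algorithm on 553 and 356; the successive quotients are the partial quotients a_0, a_1, ... (each step inverts the fractional part left over by the previous one):
  553 = 1*356 + 197, so a_0 = 1.
  356 = 1*197 + 159, so a_1 = 1.
  197 = 1*159 + 38, so a_2 = 1.
  159 = 4*38 + 7, so a_3 = 4.
  38 = 5*7 + 3, so a_4 = 5.
  7 = 2*3 + 1, so a_5 = 2.
  3 = 3*1 + 0, so a_6 = 3.
The remainder reaches 0 after 7 divisions, so the expansion has 7 partial quotients, read off in order.

[1; 1, 1, 4, 5, 2, 3]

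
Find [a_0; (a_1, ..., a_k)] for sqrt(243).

Write x_i = (sqrt(243) + m_i)/d_i with (m_0, d_0) = (0, 1). a_0 = floor(sqrt(243)) = 15, since 15^2 = 225 <= 243 < 256 = 16^2.
Iterate m_{i+1} = d_i*a_i - m_i, d_{i+1} = (243 - m_{i+1}^2)/d_i, a_{i+1} = floor((a_0 + m_{i+1})/d_{i+1}):
  m_1 = 1*15 - 0 = 15, d_1 = (243 - 15^2)/1 = 18/1 = 18, a_1 = floor((15 + 15)/18) = 1.
  m_2 = 18*1 - 15 = 3, d_2 = (243 - 3^2)/18 = 234/18 = 13, a_2 = floor((15 + 3)/13) = 1.
  m_3 = 13*1 - 3 = 10, d_3 = (243 - 10^2)/13 = 143/13 = 11, a_3 = floor((15 + 10)/11) = 2.
  m_4 = 11*2 - 10 = 12, d_4 = (243 - 12^2)/11 = 99/11 = 9, a_4 = floor((15 + 12)/9) = 3.
  m_5 = 9*3 - 12 = 15, d_5 = (243 - 15^2)/9 = 18/9 = 2, a_5 = floor((15 + 15)/2) = 15.
  m_6 = 2*15 - 15 = 15, d_6 = (243 - 15^2)/2 = 18/2 = 9, a_6 = floor((15 + 15)/9) = 3.
  m_7 = 9*3 - 15 = 12, d_7 = (243 - 12^2)/9 = 99/9 = 11, a_7 = floor((15 + 12)/11) = 2.
  m_8 = 11*2 - 12 = 10, d_8 = (243 - 10^2)/11 = 143/11 = 13, a_8 = floor((15 + 10)/13) = 1.
  m_9 = 13*1 - 10 = 3, d_9 = (243 - 3^2)/13 = 234/13 = 18, a_9 = floor((15 + 3)/18) = 1.
  m_10 = 18*1 - 3 = 15, d_10 = (243 - 15^2)/18 = 18/18 = 1, a_10 = floor((15 + 15)/1) = 30.
  m_11 = 1*30 - 15 = 15, d_11 = (243 - 15^2)/1 = 18/1 = 18: (m_11, d_11) = (m_1, d_1) = (15, 18), so from here the quotients repeat a_1, ..., a_10; the period length is 10.
Hence the expansion of sqrt(243) is a_0 = 15 followed by the repeating block 1, 1, 2, 3, 15, 3, 2, 1, 1, 30 (period 10).

[15; (1, 1, 2, 3, 15, 3, 2, 1, 1, 30)]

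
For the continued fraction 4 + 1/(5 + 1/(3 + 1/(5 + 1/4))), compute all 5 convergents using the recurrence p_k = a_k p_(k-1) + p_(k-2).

4/1, 21/5, 67/16, 356/85, 1491/356

Using the convergent recurrence p_i = a_i*p_{i-1} + p_{i-2}, q_i = a_i*q_{i-1} + q_{i-2} with p_{-2}=0, p_{-1}=1, q_{-2}=1, q_{-1}=0:
  i=0: a_0=4, p_0 = 4*1 + 0 = 4, q_0 = 4*0 + 1 = 1.
  i=1: a_1=5, p_1 = 5*4 + 1 = 21, q_1 = 5*1 + 0 = 5.
  i=2: a_2=3, p_2 = 3*21 + 4 = 67, q_2 = 3*5 + 1 = 16.
  i=3: a_3=5, p_3 = 5*67 + 21 = 356, q_3 = 5*16 + 5 = 85.
  i=4: a_4=4, p_4 = 4*356 + 67 = 1491, q_4 = 4*85 + 16 = 356.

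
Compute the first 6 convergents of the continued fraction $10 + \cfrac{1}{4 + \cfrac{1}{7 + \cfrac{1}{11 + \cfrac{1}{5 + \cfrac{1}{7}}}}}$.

10/1, 41/4, 297/29, 3308/323, 16837/1644, 121167/11831

Using the convergent recurrence p_i = a_i*p_{i-1} + p_{i-2}, q_i = a_i*q_{i-1} + q_{i-2} with p_{-2}=0, p_{-1}=1, q_{-2}=1, q_{-1}=0:
  i=0: a_0=10, p_0 = 10*1 + 0 = 10, q_0 = 10*0 + 1 = 1.
  i=1: a_1=4, p_1 = 4*10 + 1 = 41, q_1 = 4*1 + 0 = 4.
  i=2: a_2=7, p_2 = 7*41 + 10 = 297, q_2 = 7*4 + 1 = 29.
  i=3: a_3=11, p_3 = 11*297 + 41 = 3308, q_3 = 11*29 + 4 = 323.
  i=4: a_4=5, p_4 = 5*3308 + 297 = 16837, q_4 = 5*323 + 29 = 1644.
  i=5: a_5=7, p_5 = 7*16837 + 3308 = 121167, q_5 = 7*1644 + 323 = 11831.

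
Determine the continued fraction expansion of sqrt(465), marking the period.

[21; (1, 1, 3, 2, 2, 2, 3, 1, 1, 42)]

Write x_i = (sqrt(465) + m_i)/d_i with (m_0, d_0) = (0, 1). a_0 = floor(sqrt(465)) = 21, since 21^2 = 441 <= 465 < 484 = 22^2.
Iterate m_{i+1} = d_i*a_i - m_i, d_{i+1} = (465 - m_{i+1}^2)/d_i, a_{i+1} = floor((a_0 + m_{i+1})/d_{i+1}):
  m_1 = 1*21 - 0 = 21, d_1 = (465 - 21^2)/1 = 24/1 = 24, a_1 = floor((21 + 21)/24) = 1.
  m_2 = 24*1 - 21 = 3, d_2 = (465 - 3^2)/24 = 456/24 = 19, a_2 = floor((21 + 3)/19) = 1.
  m_3 = 19*1 - 3 = 16, d_3 = (465 - 16^2)/19 = 209/19 = 11, a_3 = floor((21 + 16)/11) = 3.
  m_4 = 11*3 - 16 = 17, d_4 = (465 - 17^2)/11 = 176/11 = 16, a_4 = floor((21 + 17)/16) = 2.
  m_5 = 16*2 - 17 = 15, d_5 = (465 - 15^2)/16 = 240/16 = 15, a_5 = floor((21 + 15)/15) = 2.
  m_6 = 15*2 - 15 = 15, d_6 = (465 - 15^2)/15 = 240/15 = 16, a_6 = floor((21 + 15)/16) = 2.
  m_7 = 16*2 - 15 = 17, d_7 = (465 - 17^2)/16 = 176/16 = 11, a_7 = floor((21 + 17)/11) = 3.
  m_8 = 11*3 - 17 = 16, d_8 = (465 - 16^2)/11 = 209/11 = 19, a_8 = floor((21 + 16)/19) = 1.
  m_9 = 19*1 - 16 = 3, d_9 = (465 - 3^2)/19 = 456/19 = 24, a_9 = floor((21 + 3)/24) = 1.
  m_10 = 24*1 - 3 = 21, d_10 = (465 - 21^2)/24 = 24/24 = 1, a_10 = floor((21 + 21)/1) = 42.
  m_11 = 1*42 - 21 = 21, d_11 = (465 - 21^2)/1 = 24/1 = 24: (m_11, d_11) = (m_1, d_1) = (21, 24), so from here the quotients repeat a_1, ..., a_10; the period length is 10.
Hence the expansion of sqrt(465) is a_0 = 21 followed by the repeating block 1, 1, 3, 2, 2, 2, 3, 1, 1, 42 (period 10).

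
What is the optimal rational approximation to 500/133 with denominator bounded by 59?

203/54

Expand x = 500/133 as a continued fraction with the Euclidean algorithm:
  500 = 3*133 + 101, so a_0 = 3.
  133 = 1*101 + 32, so a_1 = 1.
  101 = 3*32 + 5, so a_2 = 3.
  32 = 6*5 + 2, so a_3 = 6.
  5 = 2*2 + 1, so a_4 = 2.
  2 = 2*1 + 0, so a_5 = 2.
so x = [3; 1, 3, 6, 2, 2].
Convergents (p_i = a_i*p_{i-1} + p_{i-2}, q_i = a_i*q_{i-1} + q_{i-2} with p_{-2}=0, p_{-1}=1, q_{-2}=1, q_{-1}=0), until the denominator exceeds 59:
  i=0: a_0=3, p_0 = 3*1 + 0 = 3, q_0 = 3*0 + 1 = 1.
  i=1: a_1=1, p_1 = 1*3 + 1 = 4, q_1 = 1*1 + 0 = 1.
  i=2: a_2=3, p_2 = 3*4 + 3 = 15, q_2 = 3*1 + 1 = 4.
  i=3: a_3=6, p_3 = 6*15 + 4 = 94, q_3 = 6*4 + 1 = 25.
  i=4: a_4=2, p_4 = 2*94 + 15 = 203, q_4 = 2*25 + 4 = 54.
  i=5: a_5=2, p_5 = 2*203 + 94 = 500, q_5 = 2*54 + 25 = 133.
q_5 = 133 > 59, so the last convergent with denominator <= 59 is p_4/q_4 = 203/54.
The closest fraction with denominator <= 59 is either p_4/q_4 or the intermediate fraction (k*p_4 + p_3)/(k*q_4 + q_3) with the largest k >= 1 whose denominator stays <= 59; these approach x as k grows, and every other convergent or intermediate fraction in range is farther away.
Largest k: floor((59 - q_3)/q_4) = floor((59 - 25)/54) = 0.
Since k = 0, no intermediate fraction beyond p_4/q_4 has denominator <= 59, so the convergent 203/54 is the closest (its error is |500*54 - 203*133|/(133*54) = 1/7182).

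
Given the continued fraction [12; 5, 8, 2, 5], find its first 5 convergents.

Using the convergent recurrence p_i = a_i*p_{i-1} + p_{i-2}, q_i = a_i*q_{i-1} + q_{i-2} with p_{-2}=0, p_{-1}=1, q_{-2}=1, q_{-1}=0:
  i=0: a_0=12, p_0 = 12*1 + 0 = 12, q_0 = 12*0 + 1 = 1.
  i=1: a_1=5, p_1 = 5*12 + 1 = 61, q_1 = 5*1 + 0 = 5.
  i=2: a_2=8, p_2 = 8*61 + 12 = 500, q_2 = 8*5 + 1 = 41.
  i=3: a_3=2, p_3 = 2*500 + 61 = 1061, q_3 = 2*41 + 5 = 87.
  i=4: a_4=5, p_4 = 5*1061 + 500 = 5805, q_4 = 5*87 + 41 = 476.

12/1, 61/5, 500/41, 1061/87, 5805/476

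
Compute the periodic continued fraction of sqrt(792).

[28; (7, 56)]

Write x_i = (sqrt(792) + m_i)/d_i with (m_0, d_0) = (0, 1). a_0 = floor(sqrt(792)) = 28, since 28^2 = 784 <= 792 < 841 = 29^2.
Iterate m_{i+1} = d_i*a_i - m_i, d_{i+1} = (792 - m_{i+1}^2)/d_i, a_{i+1} = floor((a_0 + m_{i+1})/d_{i+1}):
  m_1 = 1*28 - 0 = 28, d_1 = (792 - 28^2)/1 = 8/1 = 8, a_1 = floor((28 + 28)/8) = 7.
  m_2 = 8*7 - 28 = 28, d_2 = (792 - 28^2)/8 = 8/8 = 1, a_2 = floor((28 + 28)/1) = 56.
  m_3 = 1*56 - 28 = 28, d_3 = (792 - 28^2)/1 = 8/1 = 8: (m_3, d_3) = (m_1, d_1) = (28, 8), so from here the quotients repeat a_1, a_2; the period length is 2.
Hence the expansion of sqrt(792) is a_0 = 28 followed by the repeating block 7, 56 (period 2).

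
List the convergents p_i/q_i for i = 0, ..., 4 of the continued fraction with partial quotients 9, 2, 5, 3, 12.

Using the convergent recurrence p_i = a_i*p_{i-1} + p_{i-2}, q_i = a_i*q_{i-1} + q_{i-2} with p_{-2}=0, p_{-1}=1, q_{-2}=1, q_{-1}=0:
  i=0: a_0=9, p_0 = 9*1 + 0 = 9, q_0 = 9*0 + 1 = 1.
  i=1: a_1=2, p_1 = 2*9 + 1 = 19, q_1 = 2*1 + 0 = 2.
  i=2: a_2=5, p_2 = 5*19 + 9 = 104, q_2 = 5*2 + 1 = 11.
  i=3: a_3=3, p_3 = 3*104 + 19 = 331, q_3 = 3*11 + 2 = 35.
  i=4: a_4=12, p_4 = 12*331 + 104 = 4076, q_4 = 12*35 + 11 = 431.

9/1, 19/2, 104/11, 331/35, 4076/431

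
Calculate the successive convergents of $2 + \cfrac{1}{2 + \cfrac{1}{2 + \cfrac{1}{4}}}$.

2/1, 5/2, 12/5, 53/22

Using the convergent recurrence p_i = a_i*p_{i-1} + p_{i-2}, q_i = a_i*q_{i-1} + q_{i-2} with p_{-2}=0, p_{-1}=1, q_{-2}=1, q_{-1}=0:
  i=0: a_0=2, p_0 = 2*1 + 0 = 2, q_0 = 2*0 + 1 = 1.
  i=1: a_1=2, p_1 = 2*2 + 1 = 5, q_1 = 2*1 + 0 = 2.
  i=2: a_2=2, p_2 = 2*5 + 2 = 12, q_2 = 2*2 + 1 = 5.
  i=3: a_3=4, p_3 = 4*12 + 5 = 53, q_3 = 4*5 + 2 = 22.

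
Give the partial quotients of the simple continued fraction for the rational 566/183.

Run the Euclidean algorithm on 566 and 183; the successive quotients are the partial quotients a_0, a_1, ... (each step inverts the fractional part left over by the previous one):
  566 = 3*183 + 17, so a_0 = 3.
  183 = 10*17 + 13, so a_1 = 10.
  17 = 1*13 + 4, so a_2 = 1.
  13 = 3*4 + 1, so a_3 = 3.
  4 = 4*1 + 0, so a_4 = 4.
The remainder reaches 0 after 5 divisions, so the expansion has 5 partial quotients, read off in order.

[3; 10, 1, 3, 4]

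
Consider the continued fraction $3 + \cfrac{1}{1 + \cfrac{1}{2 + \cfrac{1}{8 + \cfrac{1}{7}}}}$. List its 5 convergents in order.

3/1, 4/1, 11/3, 92/25, 655/178

Using the convergent recurrence p_i = a_i*p_{i-1} + p_{i-2}, q_i = a_i*q_{i-1} + q_{i-2} with p_{-2}=0, p_{-1}=1, q_{-2}=1, q_{-1}=0:
  i=0: a_0=3, p_0 = 3*1 + 0 = 3, q_0 = 3*0 + 1 = 1.
  i=1: a_1=1, p_1 = 1*3 + 1 = 4, q_1 = 1*1 + 0 = 1.
  i=2: a_2=2, p_2 = 2*4 + 3 = 11, q_2 = 2*1 + 1 = 3.
  i=3: a_3=8, p_3 = 8*11 + 4 = 92, q_3 = 8*3 + 1 = 25.
  i=4: a_4=7, p_4 = 7*92 + 11 = 655, q_4 = 7*25 + 3 = 178.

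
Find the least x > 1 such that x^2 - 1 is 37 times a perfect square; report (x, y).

(x, y) = (73, 12)

First expand sqrt(37) as a continued fraction. With x_i = (sqrt(37) + m_i)/d_i and (m_0, d_0) = (0, 1): a_0 = floor(sqrt(37)) = 6, since 6^2 = 36 <= 37 < 49 = 7^2.
Iterate m_{i+1} = d_i*a_i - m_i, d_{i+1} = (37 - m_{i+1}^2)/d_i, a_{i+1} = floor((a_0 + m_{i+1})/d_{i+1}):
  m_1 = 1*6 - 0 = 6, d_1 = (37 - 6^2)/1 = 1/1 = 1, a_1 = floor((6 + 6)/1) = 12.
  m_2 = 1*12 - 6 = 6, d_2 = (37 - 6^2)/1 = 1/1 = 1: (m_2, d_2) = (m_1, d_1) = (6, 1), so from here the quotient a_1 repeats; the period length is 1.
So sqrt(37) = [6; (12)] with period length k = 1.
k is odd, so (p_{k-1}, q_{k-1}) only solves x^2 - 37y^2 = -1 and the fundamental solution of x^2 - 37y^2 = 1 is (p_{2k-1}, q_{2k-1}) = (p_1, q_1); compute convergents through index 1, running through the period twice.
Convergents (p_i = a_i*p_{i-1} + p_{i-2}, q_i = a_i*q_{i-1} + q_{i-2} with p_{-2}=0, p_{-1}=1, q_{-2}=1, q_{-1}=0):
  i=0: a_0=6, p_0 = 6*1 + 0 = 6, q_0 = 6*0 + 1 = 1.
  i=1: a_1=12, p_1 = 12*6 + 1 = 73, q_1 = 12*1 + 0 = 12.
Indeed p_0^2 - 37*q_0^2 = 36 - 37 = -1, not +1.
Check: 73^2 - 37*12^2 = 5329 - 5328 = 1, so (x, y) = (73, 12) solves the equation, and by the theorem it is the least positive solution.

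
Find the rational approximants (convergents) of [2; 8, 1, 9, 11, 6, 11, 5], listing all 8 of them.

Using the convergent recurrence p_i = a_i*p_{i-1} + p_{i-2}, q_i = a_i*q_{i-1} + q_{i-2} with p_{-2}=0, p_{-1}=1, q_{-2}=1, q_{-1}=0:
  i=0: a_0=2, p_0 = 2*1 + 0 = 2, q_0 = 2*0 + 1 = 1.
  i=1: a_1=8, p_1 = 8*2 + 1 = 17, q_1 = 8*1 + 0 = 8.
  i=2: a_2=1, p_2 = 1*17 + 2 = 19, q_2 = 1*8 + 1 = 9.
  i=3: a_3=9, p_3 = 9*19 + 17 = 188, q_3 = 9*9 + 8 = 89.
  i=4: a_4=11, p_4 = 11*188 + 19 = 2087, q_4 = 11*89 + 9 = 988.
  i=5: a_5=6, p_5 = 6*2087 + 188 = 12710, q_5 = 6*988 + 89 = 6017.
  i=6: a_6=11, p_6 = 11*12710 + 2087 = 141897, q_6 = 11*6017 + 988 = 67175.
  i=7: a_7=5, p_7 = 5*141897 + 12710 = 722195, q_7 = 5*67175 + 6017 = 341892.

2/1, 17/8, 19/9, 188/89, 2087/988, 12710/6017, 141897/67175, 722195/341892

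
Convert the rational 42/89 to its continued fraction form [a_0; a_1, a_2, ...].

[0; 2, 8, 2, 2]

Run the Euclidean algorithm on 42 and 89; the successive quotients are the partial quotients a_0, a_1, ... (each step inverts the fractional part left over by the previous one):
  42 = 0*89 + 42, so a_0 = 0.
  89 = 2*42 + 5, so a_1 = 2.
  42 = 8*5 + 2, so a_2 = 8.
  5 = 2*2 + 1, so a_3 = 2.
  2 = 2*1 + 0, so a_4 = 2.
The remainder reaches 0 after 5 divisions, so the expansion has 5 partial quotients, read off in order.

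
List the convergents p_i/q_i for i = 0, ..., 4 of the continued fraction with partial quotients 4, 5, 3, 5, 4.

Using the convergent recurrence p_i = a_i*p_{i-1} + p_{i-2}, q_i = a_i*q_{i-1} + q_{i-2} with p_{-2}=0, p_{-1}=1, q_{-2}=1, q_{-1}=0:
  i=0: a_0=4, p_0 = 4*1 + 0 = 4, q_0 = 4*0 + 1 = 1.
  i=1: a_1=5, p_1 = 5*4 + 1 = 21, q_1 = 5*1 + 0 = 5.
  i=2: a_2=3, p_2 = 3*21 + 4 = 67, q_2 = 3*5 + 1 = 16.
  i=3: a_3=5, p_3 = 5*67 + 21 = 356, q_3 = 5*16 + 5 = 85.
  i=4: a_4=4, p_4 = 4*356 + 67 = 1491, q_4 = 4*85 + 16 = 356.

4/1, 21/5, 67/16, 356/85, 1491/356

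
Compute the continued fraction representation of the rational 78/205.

[0; 2, 1, 1, 1, 2, 4, 2]

Run the Euclidean algorithm on 78 and 205; the successive quotients are the partial quotients a_0, a_1, ... (each step inverts the fractional part left over by the previous one):
  78 = 0*205 + 78, so a_0 = 0.
  205 = 2*78 + 49, so a_1 = 2.
  78 = 1*49 + 29, so a_2 = 1.
  49 = 1*29 + 20, so a_3 = 1.
  29 = 1*20 + 9, so a_4 = 1.
  20 = 2*9 + 2, so a_5 = 2.
  9 = 4*2 + 1, so a_6 = 4.
  2 = 2*1 + 0, so a_7 = 2.
The remainder reaches 0 after 8 divisions, so the expansion has 8 partial quotients, read off in order.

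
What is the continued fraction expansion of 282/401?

[0; 1, 2, 2, 1, 2, 2, 1, 1, 2]

Run the Euclidean algorithm on 282 and 401; the successive quotients are the partial quotients a_0, a_1, ... (each step inverts the fractional part left over by the previous one):
  282 = 0*401 + 282, so a_0 = 0.
  401 = 1*282 + 119, so a_1 = 1.
  282 = 2*119 + 44, so a_2 = 2.
  119 = 2*44 + 31, so a_3 = 2.
  44 = 1*31 + 13, so a_4 = 1.
  31 = 2*13 + 5, so a_5 = 2.
  13 = 2*5 + 3, so a_6 = 2.
  5 = 1*3 + 2, so a_7 = 1.
  3 = 1*2 + 1, so a_8 = 1.
  2 = 2*1 + 0, so a_9 = 2.
The remainder reaches 0 after 10 divisions, so the expansion has 10 partial quotients, read off in order.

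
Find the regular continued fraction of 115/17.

Run the Euclidean algorithm on 115 and 17; the successive quotients are the partial quotients a_0, a_1, ... (each step inverts the fractional part left over by the previous one):
  115 = 6*17 + 13, so a_0 = 6.
  17 = 1*13 + 4, so a_1 = 1.
  13 = 3*4 + 1, so a_2 = 3.
  4 = 4*1 + 0, so a_3 = 4.
The remainder reaches 0 after 4 divisions, so the expansion has 4 partial quotients, read off in order.

[6; 1, 3, 4]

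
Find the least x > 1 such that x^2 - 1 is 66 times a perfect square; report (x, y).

First expand sqrt(66) as a continued fraction. With x_i = (sqrt(66) + m_i)/d_i and (m_0, d_0) = (0, 1): a_0 = floor(sqrt(66)) = 8, since 8^2 = 64 <= 66 < 81 = 9^2.
Iterate m_{i+1} = d_i*a_i - m_i, d_{i+1} = (66 - m_{i+1}^2)/d_i, a_{i+1} = floor((a_0 + m_{i+1})/d_{i+1}):
  m_1 = 1*8 - 0 = 8, d_1 = (66 - 8^2)/1 = 2/1 = 2, a_1 = floor((8 + 8)/2) = 8.
  m_2 = 2*8 - 8 = 8, d_2 = (66 - 8^2)/2 = 2/2 = 1, a_2 = floor((8 + 8)/1) = 16.
  m_3 = 1*16 - 8 = 8, d_3 = (66 - 8^2)/1 = 2/1 = 2: (m_3, d_3) = (m_1, d_1) = (8, 2), so from here the quotients repeat a_1, a_2; the period length is 2.
So sqrt(66) = [8; (8, 16)] with period length k = 2.
k is even, so the fundamental solution of x^2 - 66y^2 = 1 is (p_{k-1}, q_{k-1}) = (p_1, q_1); compute convergents through index 1.
Convergents (p_i = a_i*p_{i-1} + p_{i-2}, q_i = a_i*q_{i-1} + q_{i-2} with p_{-2}=0, p_{-1}=1, q_{-2}=1, q_{-1}=0):
  i=0: a_0=8, p_0 = 8*1 + 0 = 8, q_0 = 8*0 + 1 = 1.
  i=1: a_1=8, p_1 = 8*8 + 1 = 65, q_1 = 8*1 + 0 = 8.
Check: 65^2 - 66*8^2 = 4225 - 4224 = 1, so (x, y) = (65, 8) solves the equation, and by the theorem it is the least positive solution.

(x, y) = (65, 8)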